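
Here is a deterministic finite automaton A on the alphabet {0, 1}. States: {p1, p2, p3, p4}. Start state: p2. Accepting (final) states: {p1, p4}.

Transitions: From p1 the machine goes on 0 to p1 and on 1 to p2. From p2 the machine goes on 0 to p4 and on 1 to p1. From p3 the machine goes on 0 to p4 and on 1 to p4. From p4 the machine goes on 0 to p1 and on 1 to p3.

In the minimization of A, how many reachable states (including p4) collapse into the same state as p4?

2

All states are reachable from the start state.
P0 = {p1,p4} | {p2,p3}.
The partition is now stable with 2 blocks: {p1,p4} | {p2,p3}.
The equivalence class containing p4 is {p1,p4}, of size 2.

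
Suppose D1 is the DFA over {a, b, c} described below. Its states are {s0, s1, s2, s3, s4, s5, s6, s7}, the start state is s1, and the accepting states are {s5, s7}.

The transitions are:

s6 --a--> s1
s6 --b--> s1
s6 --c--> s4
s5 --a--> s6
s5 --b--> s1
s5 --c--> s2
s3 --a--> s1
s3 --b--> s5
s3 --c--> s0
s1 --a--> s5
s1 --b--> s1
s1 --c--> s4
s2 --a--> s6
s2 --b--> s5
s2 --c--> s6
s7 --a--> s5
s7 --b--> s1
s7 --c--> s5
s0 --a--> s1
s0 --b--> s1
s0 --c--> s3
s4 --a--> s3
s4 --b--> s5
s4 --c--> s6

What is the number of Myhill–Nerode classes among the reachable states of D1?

7

Reachable states from the start: {s0,s1,s2,s3,s4,s5,s6}. Unreachable: {s7} — drop them.
Start with accepting vs non-accepting: {s5} | {s0,s1,s2,s3,s4,s6}.
On input a, block {s0,s1,s2,s3,s4,s6} splits into {s0,s2,s3,s4,s6} and {s1}.
Refine {s0,s2,s3,s4,s6} on symbol a: members go to different blocks, giving {s0,s3,s6} and {s2,s4}.
Split {s0,s3,s6} by δ(·,b) → {s0,s6} and {s3}.
On input c, block {s0,s6} splits into {s0} and {s6}.
On input a, block {s2,s4} splits into {s2} and {s4}.
Stable partition: {s5} | {s0} | {s1} | {s2} | {s3} | {s6} | {s4} — 7 equivalence classes.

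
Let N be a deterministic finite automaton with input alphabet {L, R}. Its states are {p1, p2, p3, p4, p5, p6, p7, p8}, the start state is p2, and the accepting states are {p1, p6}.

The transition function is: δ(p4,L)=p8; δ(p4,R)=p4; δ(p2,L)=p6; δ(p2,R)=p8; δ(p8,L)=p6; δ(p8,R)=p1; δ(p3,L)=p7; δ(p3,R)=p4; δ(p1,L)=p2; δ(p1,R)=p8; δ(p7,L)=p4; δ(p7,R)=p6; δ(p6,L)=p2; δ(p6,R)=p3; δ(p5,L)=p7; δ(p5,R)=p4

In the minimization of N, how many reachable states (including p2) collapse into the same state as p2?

First remove the unreachable states {p5}; 7 states remain.
Start with accepting vs non-accepting: {p1,p6} | {p2,p3,p4,p7,p8}.
Split {p2,p3,p4,p7,p8} by δ(·,L) → {p3,p4,p7} and {p2,p8}.
On input R, block {p1,p6} splits into {p1} and {p6}.
On input L, block {p3,p4,p7} splits into {p3,p7} and {p4}.
Refine {p3,p7} on symbol L: members go to different blocks, giving {p3} and {p7}.
On input R, block {p2,p8} splits into {p2} and {p8}.
No further refinement is possible. Final partition (7 blocks): {p1} | {p3} | {p2} | {p6} | {p4} | {p7} | {p8}.
State p2 belongs to the block {p2}, which has 1 states.

1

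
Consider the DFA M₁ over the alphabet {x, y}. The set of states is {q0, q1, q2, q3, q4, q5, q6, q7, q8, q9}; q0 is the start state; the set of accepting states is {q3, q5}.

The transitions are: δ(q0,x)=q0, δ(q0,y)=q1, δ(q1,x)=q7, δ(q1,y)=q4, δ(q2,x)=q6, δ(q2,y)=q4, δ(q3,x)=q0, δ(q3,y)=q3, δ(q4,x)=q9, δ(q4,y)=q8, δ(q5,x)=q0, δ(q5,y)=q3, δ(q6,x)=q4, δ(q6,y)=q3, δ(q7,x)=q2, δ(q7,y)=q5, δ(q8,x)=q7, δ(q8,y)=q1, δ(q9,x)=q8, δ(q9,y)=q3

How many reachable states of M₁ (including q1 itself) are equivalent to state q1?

4

Every state is reachable, so we keep all 10.
Initial partition by acceptance: {q3,q5} | {q0,q1,q2,q4,q6,q7,q8,q9}.
Split {q0,q1,q2,q4,q6,q7,q8,q9} by δ(·,y) → {q0,q1,q2,q4,q8} and {q6,q7,q9}.
Refine {q0,q1,q2,q4,q8} on symbol x: members go to different blocks, giving {q1,q2,q4,q8} and {q0}.
Stable partition: {q3,q5} | {q1,q2,q4,q8} | {q6,q7,q9} | {q0} — 4 equivalence classes.
The equivalence class containing q1 is {q1,q2,q4,q8}, of size 4.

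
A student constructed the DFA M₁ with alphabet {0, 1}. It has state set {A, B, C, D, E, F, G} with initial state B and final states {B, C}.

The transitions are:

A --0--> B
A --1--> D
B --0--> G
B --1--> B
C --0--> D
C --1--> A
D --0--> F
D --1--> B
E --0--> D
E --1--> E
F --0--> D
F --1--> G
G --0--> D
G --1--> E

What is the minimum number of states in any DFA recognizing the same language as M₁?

3

Reachable states from the start: {B,D,E,F,G}. Unreachable: {A,C} — drop them.
Start with accepting vs non-accepting: {B} | {D,E,F,G}.
Refine {D,E,F,G} on symbol 1: members go to different blocks, giving {E,F,G} and {D}.
Stable partition: {B} | {E,F,G} | {D} — 3 equivalence classes.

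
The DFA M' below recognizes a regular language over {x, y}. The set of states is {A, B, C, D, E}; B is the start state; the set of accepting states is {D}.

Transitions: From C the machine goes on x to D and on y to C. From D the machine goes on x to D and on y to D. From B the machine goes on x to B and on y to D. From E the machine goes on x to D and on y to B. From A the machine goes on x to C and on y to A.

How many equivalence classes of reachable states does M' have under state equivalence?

2

Reachable states from the start: {B,D}. Unreachable: {A,C,E} — drop them.
Start with accepting vs non-accepting: {D} | {B}.
The partition is now stable with 2 blocks: {D} | {B}.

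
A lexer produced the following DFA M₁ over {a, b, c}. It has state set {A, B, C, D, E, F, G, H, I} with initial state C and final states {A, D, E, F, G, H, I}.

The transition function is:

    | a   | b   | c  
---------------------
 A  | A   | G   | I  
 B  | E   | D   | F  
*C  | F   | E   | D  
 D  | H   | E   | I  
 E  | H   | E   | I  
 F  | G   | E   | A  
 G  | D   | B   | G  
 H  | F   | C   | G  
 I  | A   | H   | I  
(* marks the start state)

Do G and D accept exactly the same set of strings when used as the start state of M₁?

All states are reachable from the start state.
Initial partition by acceptance: {A,D,E,F,G,H,I} | {B,C}.
Split {A,D,E,F,G,H,I} by δ(·,b) → {A,D,E,F,I} and {G,H}.
Refine {A,D,E,F,I} on symbol a: members go to different blocks, giving {D,E,F} and {A,I}.
No further refinement is possible. Final partition (4 blocks): {D,E,F} | {B,C} | {G,H} | {A,I}.
G and D end up in different blocks, so they are distinguishable. For instance, the string 'b' is accepted from only D.

No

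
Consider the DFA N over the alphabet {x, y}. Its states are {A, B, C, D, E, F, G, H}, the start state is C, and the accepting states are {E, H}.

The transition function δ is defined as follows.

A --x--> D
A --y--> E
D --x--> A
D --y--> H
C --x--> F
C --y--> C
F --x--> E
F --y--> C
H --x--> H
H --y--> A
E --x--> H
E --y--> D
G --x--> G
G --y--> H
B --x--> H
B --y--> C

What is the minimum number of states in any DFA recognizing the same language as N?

4

First remove the unreachable states {B,G}; 6 states remain.
P0 = {E,H} | {A,C,D,F}.
Split {A,C,D,F} by δ(·,x) → {A,C,D} and {F}.
On input x, block {A,C,D} splits into {A,D} and {C}.
No further refinement is possible. Final partition (4 blocks): {E,H} | {A,D} | {F} | {C}.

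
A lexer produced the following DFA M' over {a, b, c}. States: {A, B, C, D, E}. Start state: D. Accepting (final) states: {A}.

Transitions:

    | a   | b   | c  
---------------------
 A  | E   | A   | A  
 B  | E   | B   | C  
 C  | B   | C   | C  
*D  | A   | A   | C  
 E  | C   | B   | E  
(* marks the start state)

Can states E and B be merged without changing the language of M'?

Yes

All states are reachable from the start state.
P0 = {A} | {B,C,D,E}.
Refine {B,C,D,E} on symbol a: members go to different blocks, giving {B,C,E} and {D}.
No further refinement is possible. Final partition (3 blocks): {A} | {B,C,E} | {D}.
E and B lie in the same block of the stable partition, so they are equivalent — no string distinguishes them.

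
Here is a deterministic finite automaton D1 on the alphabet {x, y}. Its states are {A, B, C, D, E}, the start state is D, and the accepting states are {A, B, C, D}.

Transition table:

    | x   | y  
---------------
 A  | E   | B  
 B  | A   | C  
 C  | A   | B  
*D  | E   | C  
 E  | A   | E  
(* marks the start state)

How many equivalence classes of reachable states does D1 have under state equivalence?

3

All states are reachable from the start state.
P0 = {A,B,C,D} | {E}.
Refine {A,B,C,D} on symbol x: members go to different blocks, giving {A,D} and {B,C}.
Stable partition: {A,D} | {E} | {B,C} — 3 equivalence classes.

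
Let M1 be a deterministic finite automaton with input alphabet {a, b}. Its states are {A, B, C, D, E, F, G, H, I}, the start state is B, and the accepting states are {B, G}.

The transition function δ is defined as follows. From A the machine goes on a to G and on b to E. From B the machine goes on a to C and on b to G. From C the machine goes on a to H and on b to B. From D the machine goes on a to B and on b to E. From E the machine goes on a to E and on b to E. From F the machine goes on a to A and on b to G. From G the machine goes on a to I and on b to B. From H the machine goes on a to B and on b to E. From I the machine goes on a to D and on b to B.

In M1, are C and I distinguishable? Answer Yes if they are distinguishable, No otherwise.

States {A,F} cannot be reached from the start state, so discard them.
Initial partition by acceptance: {B,G} | {C,D,E,H,I}.
Split {C,D,E,H,I} by δ(·,a) → {C,E,I} and {D,H}.
On input a, block {C,E,I} splits into {C,I} and {E}.
Stable partition: {B,G} | {C,I} | {D,H} | {E} — 4 equivalence classes.
C and I lie in the same block of the stable partition, so they are equivalent — no string distinguishes them.

No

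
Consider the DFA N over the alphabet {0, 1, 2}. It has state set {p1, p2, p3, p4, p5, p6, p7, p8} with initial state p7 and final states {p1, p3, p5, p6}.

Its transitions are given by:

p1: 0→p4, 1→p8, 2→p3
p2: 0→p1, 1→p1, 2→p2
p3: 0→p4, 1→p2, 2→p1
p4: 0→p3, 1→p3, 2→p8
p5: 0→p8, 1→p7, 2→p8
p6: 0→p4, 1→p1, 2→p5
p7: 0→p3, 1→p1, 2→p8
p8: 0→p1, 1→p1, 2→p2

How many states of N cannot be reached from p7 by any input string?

BFS from p7 reaches {p1, p2, p3, p4, p7, p8}; the 2 state(s) p5, p6 are never visited.

2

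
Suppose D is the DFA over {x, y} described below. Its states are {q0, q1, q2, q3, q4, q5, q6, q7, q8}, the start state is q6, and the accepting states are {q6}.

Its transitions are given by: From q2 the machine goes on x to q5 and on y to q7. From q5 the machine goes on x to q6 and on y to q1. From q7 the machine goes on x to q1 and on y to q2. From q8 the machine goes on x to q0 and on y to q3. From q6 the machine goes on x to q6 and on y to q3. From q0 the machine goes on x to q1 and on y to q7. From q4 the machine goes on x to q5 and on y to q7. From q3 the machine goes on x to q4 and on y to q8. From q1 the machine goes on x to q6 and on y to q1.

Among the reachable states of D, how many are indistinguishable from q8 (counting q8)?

2

P0 = {q6} | {q0,q1,q2,q3,q4,q5,q7,q8}.
Split {q0,q1,q2,q3,q4,q5,q7,q8} by δ(·,x) → {q0,q2,q3,q4,q7,q8} and {q1,q5}.
Split {q0,q2,q3,q4,q7,q8} by δ(·,x) → {q0,q2,q4,q7} and {q3,q8}.
The partition is now stable with 4 blocks: {q6} | {q0,q2,q4,q7} | {q1,q5} | {q3,q8}.
State q8 belongs to the block {q3,q8}, which has 2 states.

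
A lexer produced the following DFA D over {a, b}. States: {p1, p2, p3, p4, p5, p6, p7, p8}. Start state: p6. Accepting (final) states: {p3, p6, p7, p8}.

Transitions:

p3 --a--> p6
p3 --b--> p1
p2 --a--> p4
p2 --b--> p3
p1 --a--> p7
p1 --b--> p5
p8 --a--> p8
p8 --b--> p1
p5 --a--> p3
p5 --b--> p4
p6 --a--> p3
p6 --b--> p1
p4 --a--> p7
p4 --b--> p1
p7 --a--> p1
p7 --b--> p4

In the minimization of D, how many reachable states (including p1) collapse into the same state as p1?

First remove the unreachable states {p2,p8}; 6 states remain.
Start with accepting vs non-accepting: {p3,p6,p7} | {p1,p4,p5}.
Refine {p3,p6,p7} on symbol a: members go to different blocks, giving {p3,p6} and {p7}.
On input a, block {p1,p4,p5} splits into {p1,p4} and {p5}.
On input b, block {p1,p4} splits into {p1} and {p4}.
No further refinement is possible. Final partition (5 blocks): {p3,p6} | {p1} | {p7} | {p5} | {p4}.
The equivalence class containing p1 is {p1}, of size 1.

1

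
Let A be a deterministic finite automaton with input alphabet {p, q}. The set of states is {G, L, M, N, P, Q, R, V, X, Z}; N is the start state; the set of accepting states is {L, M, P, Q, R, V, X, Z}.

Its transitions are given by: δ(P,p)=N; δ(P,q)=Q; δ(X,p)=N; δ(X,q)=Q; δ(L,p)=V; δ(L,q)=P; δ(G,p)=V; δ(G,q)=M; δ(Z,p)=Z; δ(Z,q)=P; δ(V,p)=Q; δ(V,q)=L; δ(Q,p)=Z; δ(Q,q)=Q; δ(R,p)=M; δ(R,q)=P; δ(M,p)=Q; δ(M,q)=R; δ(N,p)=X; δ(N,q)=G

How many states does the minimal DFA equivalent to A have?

7

P0 = {L,M,P,Q,R,V,X,Z} | {G,N}.
Split {L,M,P,Q,R,V,X,Z} by δ(·,p) → {L,M,Q,R,V,Z} and {P,X}.
Split {L,M,Q,R,V,Z} by δ(·,q) → {M,Q,V} and {L,R,Z}.
On input p, block {M,Q,V} splits into {M,V} and {Q}.
On input p, block {G,N} splits into {N} and {G}.
Refine {L,R,Z} on symbol p: members go to different blocks, giving {L,R} and {Z}.
The partition is now stable with 7 blocks: {M,V} | {N} | {P,X} | {L,R} | {Q} | {G} | {Z}.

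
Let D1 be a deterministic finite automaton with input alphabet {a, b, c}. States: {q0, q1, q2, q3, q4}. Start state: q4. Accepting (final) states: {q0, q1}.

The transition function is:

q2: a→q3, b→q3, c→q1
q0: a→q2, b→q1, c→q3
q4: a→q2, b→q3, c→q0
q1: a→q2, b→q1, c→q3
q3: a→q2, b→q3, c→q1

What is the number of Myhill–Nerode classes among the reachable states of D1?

Start with accepting vs non-accepting: {q0,q1} | {q2,q3,q4}.
No further refinement is possible. Final partition (2 blocks): {q0,q1} | {q2,q3,q4}.

2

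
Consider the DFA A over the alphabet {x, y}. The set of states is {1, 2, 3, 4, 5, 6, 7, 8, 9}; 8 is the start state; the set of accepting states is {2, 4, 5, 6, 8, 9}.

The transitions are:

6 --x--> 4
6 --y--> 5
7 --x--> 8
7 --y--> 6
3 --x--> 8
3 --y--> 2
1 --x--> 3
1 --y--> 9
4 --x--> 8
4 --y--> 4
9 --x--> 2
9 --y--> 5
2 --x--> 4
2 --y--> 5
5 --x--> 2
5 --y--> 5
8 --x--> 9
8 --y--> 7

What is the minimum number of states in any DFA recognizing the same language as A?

First remove the unreachable states {1,3}; 7 states remain.
P0 = {2,4,5,6,8,9} | {7}.
Split {2,4,5,6,8,9} by δ(·,y) → {2,4,5,6,9} and {8}.
Refine {2,4,5,6,9} on symbol x: members go to different blocks, giving {2,5,6,9} and {4}.
Refine {2,5,6,9} on symbol x: members go to different blocks, giving {2,6} and {5,9}.
Stable partition: {2,6} | {7} | {8} | {4} | {5,9} — 5 equivalence classes.

5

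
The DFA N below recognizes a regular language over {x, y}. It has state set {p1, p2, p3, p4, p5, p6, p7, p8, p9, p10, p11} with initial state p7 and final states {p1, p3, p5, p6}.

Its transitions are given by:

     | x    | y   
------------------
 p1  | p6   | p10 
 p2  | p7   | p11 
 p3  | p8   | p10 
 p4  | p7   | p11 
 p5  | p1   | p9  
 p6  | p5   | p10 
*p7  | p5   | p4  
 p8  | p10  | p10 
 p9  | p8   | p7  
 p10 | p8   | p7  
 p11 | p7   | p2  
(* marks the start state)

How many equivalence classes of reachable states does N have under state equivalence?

5

First remove the unreachable states {p3}; 10 states remain.
P0 = {p1,p5,p6} | {p2,p4,p7,p8,p9,p10,p11}.
On input x, block {p2,p4,p7,p8,p9,p10,p11} splits into {p2,p4,p8,p9,p10,p11} and {p7}.
On input x, block {p2,p4,p8,p9,p10,p11} splits into {p2,p4,p11} and {p8,p9,p10}.
On input y, block {p8,p9,p10} splits into {p9,p10} and {p8}.
No further refinement is possible. Final partition (5 blocks): {p1,p5,p6} | {p2,p4,p11} | {p7} | {p9,p10} | {p8}.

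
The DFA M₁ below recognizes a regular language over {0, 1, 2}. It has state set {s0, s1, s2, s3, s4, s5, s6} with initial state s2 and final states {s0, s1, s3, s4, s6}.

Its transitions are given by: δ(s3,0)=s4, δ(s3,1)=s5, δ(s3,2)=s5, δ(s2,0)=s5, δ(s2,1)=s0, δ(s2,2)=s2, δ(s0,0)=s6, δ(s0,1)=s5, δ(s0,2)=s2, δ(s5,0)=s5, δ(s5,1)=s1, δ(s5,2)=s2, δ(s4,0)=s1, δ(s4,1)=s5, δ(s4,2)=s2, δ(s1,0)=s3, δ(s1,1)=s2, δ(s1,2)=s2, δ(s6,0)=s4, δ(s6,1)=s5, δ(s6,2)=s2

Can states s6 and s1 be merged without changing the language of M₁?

Yes

Every state is reachable, so we keep all 7.
P0 = {s0,s1,s3,s4,s6} | {s2,s5}.
No further refinement is possible. Final partition (2 blocks): {s0,s1,s3,s4,s6} | {s2,s5}.
s6 and s1 lie in the same block of the stable partition, so they are equivalent — no string distinguishes them.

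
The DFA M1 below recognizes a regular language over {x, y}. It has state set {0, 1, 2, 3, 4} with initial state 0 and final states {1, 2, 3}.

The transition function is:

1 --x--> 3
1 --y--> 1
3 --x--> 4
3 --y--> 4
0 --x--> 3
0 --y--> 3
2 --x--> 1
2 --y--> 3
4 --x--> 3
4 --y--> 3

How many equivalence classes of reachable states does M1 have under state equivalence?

2

States {1,2} cannot be reached from the start state, so discard them.
Initial partition by acceptance: {3} | {0,4}.
Stable partition: {3} | {0,4} — 2 equivalence classes.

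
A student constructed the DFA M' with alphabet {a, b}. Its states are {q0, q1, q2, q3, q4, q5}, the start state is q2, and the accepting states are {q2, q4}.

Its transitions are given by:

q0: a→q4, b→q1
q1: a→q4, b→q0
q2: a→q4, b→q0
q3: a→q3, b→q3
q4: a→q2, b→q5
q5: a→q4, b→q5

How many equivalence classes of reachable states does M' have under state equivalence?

States {q3} cannot be reached from the start state, so discard them.
Start with accepting vs non-accepting: {q2,q4} | {q0,q1,q5}.
Stable partition: {q2,q4} | {q0,q1,q5} — 2 equivalence classes.

2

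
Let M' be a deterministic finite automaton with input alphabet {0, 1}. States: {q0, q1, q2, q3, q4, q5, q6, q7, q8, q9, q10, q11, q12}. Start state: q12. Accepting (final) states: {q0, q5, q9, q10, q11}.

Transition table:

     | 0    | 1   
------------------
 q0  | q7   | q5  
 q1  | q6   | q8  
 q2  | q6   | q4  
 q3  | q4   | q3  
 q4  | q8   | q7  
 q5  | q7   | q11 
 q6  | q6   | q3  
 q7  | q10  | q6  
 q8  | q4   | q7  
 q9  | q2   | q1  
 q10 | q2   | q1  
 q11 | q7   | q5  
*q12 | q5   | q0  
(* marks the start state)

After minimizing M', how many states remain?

First remove the unreachable states {q9}; 12 states remain.
Initial partition by acceptance: {q0,q5,q10,q11} | {q1,q2,q3,q4,q6,q7,q8,q12}.
Refine {q0,q5,q10,q11} on symbol 1: members go to different blocks, giving {q0,q5,q11} and {q10}.
Refine {q1,q2,q3,q4,q6,q7,q8,q12} on symbol 0: members go to different blocks, giving {q1,q2,q3,q4,q6,q8} and {q7} and {q12}.
Refine {q1,q2,q3,q4,q6,q8} on symbol 1: members go to different blocks, giving {q1,q2,q3,q6} and {q4,q8}.
On input 0, block {q1,q2,q3,q6} splits into {q1,q2,q6} and {q3}.
Split {q1,q2,q6} by δ(·,1) → {q1,q2} and {q6}.
The partition is now stable with 8 blocks: {q0,q5,q11} | {q1,q2} | {q10} | {q7} | {q12} | {q4,q8} | {q3} | {q6}.

8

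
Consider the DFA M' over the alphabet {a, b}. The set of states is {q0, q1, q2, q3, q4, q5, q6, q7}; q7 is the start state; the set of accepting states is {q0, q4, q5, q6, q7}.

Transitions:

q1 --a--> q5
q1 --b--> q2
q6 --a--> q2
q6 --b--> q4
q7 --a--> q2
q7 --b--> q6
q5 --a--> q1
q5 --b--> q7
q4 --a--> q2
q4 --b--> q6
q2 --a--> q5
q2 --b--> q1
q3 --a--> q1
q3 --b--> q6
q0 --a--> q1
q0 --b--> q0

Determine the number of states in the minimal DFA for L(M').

2

First remove the unreachable states {q0,q3}; 6 states remain.
Start with accepting vs non-accepting: {q4,q5,q6,q7} | {q1,q2}.
Stable partition: {q4,q5,q6,q7} | {q1,q2} — 2 equivalence classes.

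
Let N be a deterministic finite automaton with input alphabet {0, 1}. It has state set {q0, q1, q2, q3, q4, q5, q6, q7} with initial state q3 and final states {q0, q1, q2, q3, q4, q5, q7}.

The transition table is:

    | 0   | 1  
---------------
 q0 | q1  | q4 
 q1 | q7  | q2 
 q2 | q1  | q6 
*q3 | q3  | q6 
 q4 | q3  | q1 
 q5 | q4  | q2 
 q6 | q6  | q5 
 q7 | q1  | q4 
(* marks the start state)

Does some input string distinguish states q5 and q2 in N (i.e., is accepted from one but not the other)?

First remove the unreachable states {q0}; 7 states remain.
Start with accepting vs non-accepting: {q1,q2,q3,q4,q5,q7} | {q6}.
Refine {q1,q2,q3,q4,q5,q7} on symbol 1: members go to different blocks, giving {q1,q4,q5,q7} and {q2,q3}.
Split {q1,q4,q5,q7} by δ(·,0) → {q1,q5,q7} and {q4}.
Refine {q1,q5,q7} on symbol 0: members go to different blocks, giving {q1,q7} and {q5}.
Split {q1,q7} by δ(·,1) → {q1} and {q7}.
Refine {q2,q3} on symbol 0: members go to different blocks, giving {q2} and {q3}.
Stable partition: {q1} | {q6} | {q2} | {q4} | {q5} | {q7} | {q3} — 7 equivalence classes.
q5 and q2 end up in different blocks, so they are distinguishable. For instance, the string '1' is accepted from only q5.

Yes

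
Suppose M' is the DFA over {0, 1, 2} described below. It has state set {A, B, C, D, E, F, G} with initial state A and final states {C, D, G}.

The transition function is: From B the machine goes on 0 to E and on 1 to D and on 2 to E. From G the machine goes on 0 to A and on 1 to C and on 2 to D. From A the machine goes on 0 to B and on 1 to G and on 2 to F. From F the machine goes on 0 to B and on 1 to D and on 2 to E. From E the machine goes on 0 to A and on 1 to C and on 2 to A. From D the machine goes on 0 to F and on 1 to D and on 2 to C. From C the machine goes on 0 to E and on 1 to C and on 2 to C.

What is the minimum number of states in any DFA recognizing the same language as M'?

Initial partition by acceptance: {C,D,G} | {A,B,E,F}.
Stable partition: {C,D,G} | {A,B,E,F} — 2 equivalence classes.

2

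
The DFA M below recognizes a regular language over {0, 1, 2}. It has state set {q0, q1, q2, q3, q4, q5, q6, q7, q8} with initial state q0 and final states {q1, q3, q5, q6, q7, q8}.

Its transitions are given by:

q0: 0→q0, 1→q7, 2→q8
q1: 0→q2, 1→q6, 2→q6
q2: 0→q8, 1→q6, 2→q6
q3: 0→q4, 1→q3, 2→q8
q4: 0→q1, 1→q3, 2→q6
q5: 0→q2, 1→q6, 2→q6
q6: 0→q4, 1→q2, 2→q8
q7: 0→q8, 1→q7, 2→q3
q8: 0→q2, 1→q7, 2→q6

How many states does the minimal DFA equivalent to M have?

First remove the unreachable states {q5}; 8 states remain.
Start with accepting vs non-accepting: {q1,q3,q6,q7,q8} | {q0,q2,q4}.
Split {q1,q3,q6,q7,q8} by δ(·,0) → {q1,q3,q6,q8} and {q7}.
Refine {q1,q3,q6,q8} on symbol 1: members go to different blocks, giving {q1,q3} and {q6} and {q8}.
On input 1, block {q1,q3} splits into {q1} and {q3}.
Refine {q0,q2,q4} on symbol 0: members go to different blocks, giving {q0} and {q2} and {q4}.
No further refinement is possible. Final partition (8 blocks): {q1} | {q0} | {q7} | {q6} | {q8} | {q3} | {q2} | {q4}.

8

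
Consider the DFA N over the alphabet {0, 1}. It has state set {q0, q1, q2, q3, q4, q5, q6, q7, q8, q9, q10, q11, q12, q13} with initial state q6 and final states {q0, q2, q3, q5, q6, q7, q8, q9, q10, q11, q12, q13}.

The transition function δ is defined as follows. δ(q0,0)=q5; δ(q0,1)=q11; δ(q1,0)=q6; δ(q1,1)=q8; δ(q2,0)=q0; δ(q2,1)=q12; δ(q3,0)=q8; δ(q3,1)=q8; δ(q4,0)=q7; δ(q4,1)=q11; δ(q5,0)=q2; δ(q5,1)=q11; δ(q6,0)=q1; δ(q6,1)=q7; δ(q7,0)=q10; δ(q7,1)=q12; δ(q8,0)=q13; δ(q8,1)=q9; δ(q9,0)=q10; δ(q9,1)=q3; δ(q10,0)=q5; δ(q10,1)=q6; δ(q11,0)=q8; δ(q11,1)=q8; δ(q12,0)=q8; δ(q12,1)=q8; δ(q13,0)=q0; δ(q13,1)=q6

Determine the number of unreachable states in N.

1

No path from q6 leads to q4; the other 13 states are all reachable.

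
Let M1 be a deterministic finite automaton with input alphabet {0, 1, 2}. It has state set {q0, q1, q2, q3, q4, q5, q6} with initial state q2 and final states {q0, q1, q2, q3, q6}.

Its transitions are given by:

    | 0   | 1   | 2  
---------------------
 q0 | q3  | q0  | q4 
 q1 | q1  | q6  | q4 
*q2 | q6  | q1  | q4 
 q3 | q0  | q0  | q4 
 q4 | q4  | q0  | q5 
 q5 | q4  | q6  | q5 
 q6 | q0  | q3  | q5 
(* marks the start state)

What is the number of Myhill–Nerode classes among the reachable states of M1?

Every state is reachable, so we keep all 7.
P0 = {q0,q1,q2,q3,q6} | {q4,q5}.
No further refinement is possible. Final partition (2 blocks): {q0,q1,q2,q3,q6} | {q4,q5}.

2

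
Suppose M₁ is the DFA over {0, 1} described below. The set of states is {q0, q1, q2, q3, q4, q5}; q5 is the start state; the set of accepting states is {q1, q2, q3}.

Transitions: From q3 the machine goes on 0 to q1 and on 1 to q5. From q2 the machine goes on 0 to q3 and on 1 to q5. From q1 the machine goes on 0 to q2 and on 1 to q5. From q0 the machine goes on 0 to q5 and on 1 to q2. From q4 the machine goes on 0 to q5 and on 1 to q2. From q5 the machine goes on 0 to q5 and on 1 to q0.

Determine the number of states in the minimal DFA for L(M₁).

3

First remove the unreachable states {q4}; 5 states remain.
P0 = {q1,q2,q3} | {q0,q5}.
On input 1, block {q0,q5} splits into {q0} and {q5}.
No further refinement is possible. Final partition (3 blocks): {q1,q2,q3} | {q0} | {q5}.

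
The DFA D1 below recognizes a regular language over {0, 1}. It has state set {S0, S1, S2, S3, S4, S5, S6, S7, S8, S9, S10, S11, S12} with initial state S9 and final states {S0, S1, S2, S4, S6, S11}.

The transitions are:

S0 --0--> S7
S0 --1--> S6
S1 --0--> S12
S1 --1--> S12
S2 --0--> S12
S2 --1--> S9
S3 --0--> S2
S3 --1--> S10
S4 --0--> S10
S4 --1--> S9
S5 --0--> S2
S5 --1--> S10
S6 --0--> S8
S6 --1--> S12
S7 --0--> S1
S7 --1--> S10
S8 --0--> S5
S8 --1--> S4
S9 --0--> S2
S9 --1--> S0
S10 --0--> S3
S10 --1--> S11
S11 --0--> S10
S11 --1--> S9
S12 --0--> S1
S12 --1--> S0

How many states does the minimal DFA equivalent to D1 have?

6

Every state is reachable, so we keep all 13.
Start with accepting vs non-accepting: {S0,S1,S2,S4,S6,S11} | {S3,S5,S7,S8,S9,S10,S12}.
Split {S0,S1,S2,S4,S6,S11} by δ(·,1) → {S1,S2,S4,S6,S11} and {S0}.
On input 0, block {S3,S5,S7,S8,S9,S10,S12} splits into {S3,S5,S7,S9,S12} and {S8,S10}.
Split {S1,S2,S4,S6,S11} by δ(·,0) → {S4,S6,S11} and {S1,S2}.
On input 1, block {S3,S5,S7,S9,S12} splits into {S3,S5,S7} and {S9,S12}.
The partition is now stable with 6 blocks: {S4,S6,S11} | {S3,S5,S7} | {S0} | {S8,S10} | {S1,S2} | {S9,S12}.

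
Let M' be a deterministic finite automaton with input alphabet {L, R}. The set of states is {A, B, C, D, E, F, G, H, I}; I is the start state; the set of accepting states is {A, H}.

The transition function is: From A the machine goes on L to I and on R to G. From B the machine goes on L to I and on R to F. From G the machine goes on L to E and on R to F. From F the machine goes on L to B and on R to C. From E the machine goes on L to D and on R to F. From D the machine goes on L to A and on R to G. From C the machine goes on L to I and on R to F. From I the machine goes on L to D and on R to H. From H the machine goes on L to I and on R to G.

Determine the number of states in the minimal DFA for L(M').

7

All states are reachable from the start state.
P0 = {A,H} | {B,C,D,E,F,G,I}.
Split {B,C,D,E,F,G,I} by δ(·,L) → {B,C,E,F,G,I} and {D}.
Split {B,C,E,F,G,I} by δ(·,L) → {B,C,F,G} and {E,I}.
Split {B,C,F,G} by δ(·,L) → {B,C,G} and {F}.
Refine {E,I} on symbol R: members go to different blocks, giving {E} and {I}.
Split {B,C,G} by δ(·,L) → {B,C} and {G}.
No further refinement is possible. Final partition (7 blocks): {A,H} | {B,C} | {D} | {E} | {F} | {I} | {G}.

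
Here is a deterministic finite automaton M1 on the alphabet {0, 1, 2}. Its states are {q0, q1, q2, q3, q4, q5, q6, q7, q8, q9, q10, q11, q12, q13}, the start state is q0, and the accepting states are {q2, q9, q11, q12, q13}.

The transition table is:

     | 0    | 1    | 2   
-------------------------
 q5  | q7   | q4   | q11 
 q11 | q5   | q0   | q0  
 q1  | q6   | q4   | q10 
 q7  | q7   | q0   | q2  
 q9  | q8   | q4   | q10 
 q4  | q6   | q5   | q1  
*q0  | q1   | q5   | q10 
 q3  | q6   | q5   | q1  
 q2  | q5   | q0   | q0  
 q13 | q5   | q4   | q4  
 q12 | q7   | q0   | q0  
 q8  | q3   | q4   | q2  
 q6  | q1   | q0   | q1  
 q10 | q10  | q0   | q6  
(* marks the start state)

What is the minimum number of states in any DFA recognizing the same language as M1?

Reachable states from the start: {q0,q1,q2,q4,q5,q6,q7,q10,q11}. Unreachable: {q3,q8,q9,q12,q13} — drop them.
Initial partition by acceptance: {q2,q11} | {q0,q1,q4,q5,q6,q7,q10}.
On input 2, block {q0,q1,q4,q5,q6,q7,q10} splits into {q0,q1,q4,q6,q10} and {q5,q7}.
Refine {q0,q1,q4,q6,q10} on symbol 1: members go to different blocks, giving {q1,q6,q10} and {q0,q4}.
No further refinement is possible. Final partition (4 blocks): {q2,q11} | {q1,q6,q10} | {q5,q7} | {q0,q4}.

4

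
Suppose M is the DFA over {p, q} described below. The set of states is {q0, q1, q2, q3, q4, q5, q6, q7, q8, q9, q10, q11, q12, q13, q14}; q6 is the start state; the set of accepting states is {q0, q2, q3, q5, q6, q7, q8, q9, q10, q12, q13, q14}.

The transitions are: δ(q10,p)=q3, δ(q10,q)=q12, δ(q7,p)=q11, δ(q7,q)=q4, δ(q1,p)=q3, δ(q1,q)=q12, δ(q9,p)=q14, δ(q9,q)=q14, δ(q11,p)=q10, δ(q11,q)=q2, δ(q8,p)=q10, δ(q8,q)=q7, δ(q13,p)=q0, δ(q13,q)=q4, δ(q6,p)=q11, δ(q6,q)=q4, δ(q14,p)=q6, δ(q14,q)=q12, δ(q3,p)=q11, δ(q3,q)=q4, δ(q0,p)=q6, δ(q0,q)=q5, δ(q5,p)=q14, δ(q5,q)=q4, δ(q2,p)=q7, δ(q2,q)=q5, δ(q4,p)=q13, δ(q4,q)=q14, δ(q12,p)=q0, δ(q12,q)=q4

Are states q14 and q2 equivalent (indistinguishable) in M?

First remove the unreachable states {q1,q8,q9}; 12 states remain.
Initial partition by acceptance: {q0,q2,q3,q5,q6,q7,q10,q12,q13,q14} | {q4,q11}.
Refine {q0,q2,q3,q5,q6,q7,q10,q12,q13,q14} on symbol p: members go to different blocks, giving {q0,q2,q5,q10,q12,q13,q14} and {q3,q6,q7}.
On input p, block {q0,q2,q5,q10,q12,q13,q14} splits into {q0,q2,q10,q14} and {q5,q12,q13}.
Refine {q4,q11} on symbol p: members go to different blocks, giving {q4} and {q11}.
Stable partition: {q0,q2,q10,q14} | {q4} | {q3,q6,q7} | {q5,q12,q13} | {q11} — 5 equivalence classes.
q14 and q2 lie in the same block of the stable partition, so they are equivalent — no string distinguishes them.

Yes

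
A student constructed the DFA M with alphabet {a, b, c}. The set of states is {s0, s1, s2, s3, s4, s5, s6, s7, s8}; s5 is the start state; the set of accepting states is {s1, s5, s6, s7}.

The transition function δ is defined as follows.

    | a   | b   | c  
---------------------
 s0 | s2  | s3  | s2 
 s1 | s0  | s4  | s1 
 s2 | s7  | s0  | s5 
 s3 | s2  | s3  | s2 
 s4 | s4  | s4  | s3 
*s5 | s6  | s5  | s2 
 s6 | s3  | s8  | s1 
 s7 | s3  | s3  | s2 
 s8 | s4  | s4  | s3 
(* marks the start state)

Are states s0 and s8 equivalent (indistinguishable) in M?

All states are reachable from the start state.
P0 = {s1,s5,s6,s7} | {s0,s2,s3,s4,s8}.
Refine {s1,s5,s6,s7} on symbol a: members go to different blocks, giving {s1,s6,s7} and {s5}.
On input c, block {s1,s6,s7} splits into {s1,s6} and {s7}.
Refine {s0,s2,s3,s4,s8} on symbol a: members go to different blocks, giving {s0,s3,s4,s8} and {s2}.
On input a, block {s0,s3,s4,s8} splits into {s0,s3} and {s4,s8}.
The partition is now stable with 6 blocks: {s1,s6} | {s0,s3} | {s5} | {s7} | {s2} | {s4,s8}.
s0 and s8 end up in different blocks, so they are distinguishable. For instance, the string 'aa' is accepted from only s0.

No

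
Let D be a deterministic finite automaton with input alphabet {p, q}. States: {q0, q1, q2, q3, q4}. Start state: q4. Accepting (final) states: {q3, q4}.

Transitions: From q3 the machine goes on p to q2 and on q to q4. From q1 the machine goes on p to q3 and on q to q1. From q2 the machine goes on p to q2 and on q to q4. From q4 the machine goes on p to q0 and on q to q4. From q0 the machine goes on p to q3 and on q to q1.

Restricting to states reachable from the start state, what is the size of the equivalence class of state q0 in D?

2

Initial partition by acceptance: {q3,q4} | {q0,q1,q2}.
On input p, block {q0,q1,q2} splits into {q0,q1} and {q2}.
Split {q3,q4} by δ(·,p) → {q3} and {q4}.
Stable partition: {q3} | {q0,q1} | {q2} | {q4} — 4 equivalence classes.
The equivalence class containing q0 is {q0,q1}, of size 2.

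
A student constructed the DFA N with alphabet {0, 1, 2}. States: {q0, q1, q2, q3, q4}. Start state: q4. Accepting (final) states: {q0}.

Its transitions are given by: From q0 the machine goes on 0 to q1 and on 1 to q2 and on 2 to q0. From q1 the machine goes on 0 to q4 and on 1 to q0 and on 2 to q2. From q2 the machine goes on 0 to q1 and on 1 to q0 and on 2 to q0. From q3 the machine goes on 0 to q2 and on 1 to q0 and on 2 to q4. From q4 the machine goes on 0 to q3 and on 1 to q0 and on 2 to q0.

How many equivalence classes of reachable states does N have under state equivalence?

3

Every state is reachable, so we keep all 5.
Initial partition by acceptance: {q0} | {q1,q2,q3,q4}.
Split {q1,q2,q3,q4} by δ(·,2) → {q1,q3} and {q2,q4}.
No further refinement is possible. Final partition (3 blocks): {q0} | {q1,q3} | {q2,q4}.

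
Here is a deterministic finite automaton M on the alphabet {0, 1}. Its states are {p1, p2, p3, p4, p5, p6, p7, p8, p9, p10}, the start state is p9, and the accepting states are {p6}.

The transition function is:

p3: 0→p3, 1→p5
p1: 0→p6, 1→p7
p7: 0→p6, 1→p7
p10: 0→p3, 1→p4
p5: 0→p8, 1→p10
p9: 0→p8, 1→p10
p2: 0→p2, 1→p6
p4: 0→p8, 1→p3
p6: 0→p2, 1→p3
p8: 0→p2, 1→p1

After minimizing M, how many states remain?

All states are reachable from the start state.
P0 = {p6} | {p1,p2,p3,p4,p5,p7,p8,p9,p10}.
Split {p1,p2,p3,p4,p5,p7,p8,p9,p10} by δ(·,0) → {p2,p3,p4,p5,p8,p9,p10} and {p1,p7}.
On input 1, block {p2,p3,p4,p5,p8,p9,p10} splits into {p3,p4,p5,p9,p10} and {p2} and {p8}.
On input 0, block {p3,p4,p5,p9,p10} splits into {p4,p5,p9} and {p3,p10}.
The partition is now stable with 6 blocks: {p6} | {p4,p5,p9} | {p1,p7} | {p2} | {p8} | {p3,p10}.

6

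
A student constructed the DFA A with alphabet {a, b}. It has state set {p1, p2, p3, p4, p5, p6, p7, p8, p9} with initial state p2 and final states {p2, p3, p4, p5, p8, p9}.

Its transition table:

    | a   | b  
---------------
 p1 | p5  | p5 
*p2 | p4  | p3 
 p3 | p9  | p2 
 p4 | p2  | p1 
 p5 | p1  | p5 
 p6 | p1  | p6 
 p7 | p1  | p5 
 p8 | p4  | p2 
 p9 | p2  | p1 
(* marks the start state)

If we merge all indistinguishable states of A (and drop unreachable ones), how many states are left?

First remove the unreachable states {p6,p7,p8}; 6 states remain.
Start with accepting vs non-accepting: {p2,p3,p4,p5,p9} | {p1}.
Split {p2,p3,p4,p5,p9} by δ(·,a) → {p2,p3,p4,p9} and {p5}.
Refine {p2,p3,p4,p9} on symbol b: members go to different blocks, giving {p2,p3} and {p4,p9}.
Stable partition: {p2,p3} | {p1} | {p5} | {p4,p9} — 4 equivalence classes.

4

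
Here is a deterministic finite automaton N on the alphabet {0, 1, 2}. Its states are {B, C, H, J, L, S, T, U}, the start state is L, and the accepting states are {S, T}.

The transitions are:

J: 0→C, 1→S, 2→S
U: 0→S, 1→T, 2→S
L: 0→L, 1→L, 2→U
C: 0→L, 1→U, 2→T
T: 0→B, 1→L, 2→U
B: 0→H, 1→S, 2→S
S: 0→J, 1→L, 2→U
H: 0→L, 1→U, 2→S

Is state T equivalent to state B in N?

No

P0 = {S,T} | {B,C,H,J,L,U}.
Split {B,C,H,J,L,U} by δ(·,0) → {B,C,H,J,L} and {U}.
Split {B,C,H,J,L} by δ(·,1) → {B,J} and {C,H} and {L}.
Stable partition: {S,T} | {B,J} | {U} | {C,H} | {L} — 5 equivalence classes.
T and B end up in different blocks, so they are distinguishable. For instance, the string 'ε' is accepted from only T.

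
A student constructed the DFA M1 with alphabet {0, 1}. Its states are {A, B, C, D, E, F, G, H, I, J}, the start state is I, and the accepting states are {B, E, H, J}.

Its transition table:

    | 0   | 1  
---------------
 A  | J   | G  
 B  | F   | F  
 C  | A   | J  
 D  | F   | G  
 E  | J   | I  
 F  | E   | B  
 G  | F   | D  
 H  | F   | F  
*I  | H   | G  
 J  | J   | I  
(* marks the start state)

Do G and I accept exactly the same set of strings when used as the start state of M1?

First remove the unreachable states {A,C}; 8 states remain.
Initial partition by acceptance: {B,E,H,J} | {D,F,G,I}.
On input 0, block {B,E,H,J} splits into {B,H} and {E,J}.
Refine {D,F,G,I} on symbol 0: members go to different blocks, giving {D,G} and {F} and {I}.
Stable partition: {B,H} | {D,G} | {E,J} | {F} | {I} — 5 equivalence classes.
G and I end up in different blocks, so they are distinguishable. For instance, the string '0' is accepted from only I.

No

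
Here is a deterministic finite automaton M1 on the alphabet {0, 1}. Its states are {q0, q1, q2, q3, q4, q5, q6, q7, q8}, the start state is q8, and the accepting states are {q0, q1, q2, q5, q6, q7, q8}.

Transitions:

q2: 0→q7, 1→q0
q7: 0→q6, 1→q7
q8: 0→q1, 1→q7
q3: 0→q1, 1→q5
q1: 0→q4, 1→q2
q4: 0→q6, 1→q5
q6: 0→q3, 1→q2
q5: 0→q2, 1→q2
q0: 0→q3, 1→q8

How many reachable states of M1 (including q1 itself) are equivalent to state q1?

All states are reachable from the start state.
Start with accepting vs non-accepting: {q0,q1,q2,q5,q6,q7,q8} | {q3,q4}.
Refine {q0,q1,q2,q5,q6,q7,q8} on symbol 0: members go to different blocks, giving {q2,q5,q7,q8} and {q0,q1,q6}.
Split {q2,q5,q7,q8} by δ(·,0) → {q2,q5} and {q7,q8}.
On input 0, block {q2,q5} splits into {q2} and {q5}.
Refine {q0,q1,q6} on symbol 1: members go to different blocks, giving {q1,q6} and {q0}.
Stable partition: {q2} | {q3,q4} | {q1,q6} | {q7,q8} | {q5} | {q0} — 6 equivalence classes.
State q1 belongs to the block {q1,q6}, which has 2 states.

2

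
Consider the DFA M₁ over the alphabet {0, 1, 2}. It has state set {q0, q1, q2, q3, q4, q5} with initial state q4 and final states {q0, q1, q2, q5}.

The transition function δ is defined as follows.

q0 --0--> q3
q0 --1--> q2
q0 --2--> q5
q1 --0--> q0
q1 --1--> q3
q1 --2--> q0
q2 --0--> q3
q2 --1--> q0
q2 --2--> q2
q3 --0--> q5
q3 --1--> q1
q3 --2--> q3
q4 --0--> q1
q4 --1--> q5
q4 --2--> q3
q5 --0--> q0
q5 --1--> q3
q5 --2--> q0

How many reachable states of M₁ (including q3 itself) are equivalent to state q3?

2

All states are reachable from the start state.
P0 = {q0,q1,q2,q5} | {q3,q4}.
On input 0, block {q0,q1,q2,q5} splits into {q0,q2} and {q1,q5}.
Split {q0,q2} by δ(·,2) → {q0} and {q2}.
Stable partition: {q0} | {q3,q4} | {q1,q5} | {q2} — 4 equivalence classes.
State q3 belongs to the block {q3,q4}, which has 2 states.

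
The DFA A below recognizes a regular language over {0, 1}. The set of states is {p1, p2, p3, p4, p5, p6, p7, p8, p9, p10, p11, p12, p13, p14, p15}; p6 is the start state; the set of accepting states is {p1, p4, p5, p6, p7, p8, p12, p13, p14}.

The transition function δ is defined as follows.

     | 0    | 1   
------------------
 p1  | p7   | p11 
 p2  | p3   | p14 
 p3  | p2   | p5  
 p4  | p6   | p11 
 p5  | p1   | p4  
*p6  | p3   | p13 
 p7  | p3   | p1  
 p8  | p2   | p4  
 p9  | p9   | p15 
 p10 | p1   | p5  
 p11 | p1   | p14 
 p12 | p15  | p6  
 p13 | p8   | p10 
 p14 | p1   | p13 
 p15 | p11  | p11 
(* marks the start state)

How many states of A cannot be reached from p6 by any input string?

Starting at p6 and following transitions, the reachable set is {p1, p2, p3, p4, p5, p6, p7, p8, p10, p11, p13, p14}. That leaves p9, p12, p15 unreachable — 3 in total.

3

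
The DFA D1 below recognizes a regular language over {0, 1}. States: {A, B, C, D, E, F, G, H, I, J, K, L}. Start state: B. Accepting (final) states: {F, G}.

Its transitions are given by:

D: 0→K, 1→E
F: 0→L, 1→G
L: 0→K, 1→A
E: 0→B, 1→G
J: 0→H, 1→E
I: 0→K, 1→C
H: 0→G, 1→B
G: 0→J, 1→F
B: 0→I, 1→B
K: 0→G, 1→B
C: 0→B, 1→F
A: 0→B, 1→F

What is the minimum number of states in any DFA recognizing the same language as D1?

First remove the unreachable states {D}; 11 states remain.
Initial partition by acceptance: {F,G} | {A,B,C,E,H,I,J,K,L}.
Split {A,B,C,E,H,I,J,K,L} by δ(·,0) → {A,B,C,E,I,J,L} and {H,K}.
On input 0, block {A,B,C,E,I,J,L} splits into {A,B,C,E} and {I,J,L}.
On input 0, block {A,B,C,E} splits into {A,C,E} and {B}.
Stable partition: {F,G} | {A,C,E} | {H,K} | {I,J,L} | {B} — 5 equivalence classes.

5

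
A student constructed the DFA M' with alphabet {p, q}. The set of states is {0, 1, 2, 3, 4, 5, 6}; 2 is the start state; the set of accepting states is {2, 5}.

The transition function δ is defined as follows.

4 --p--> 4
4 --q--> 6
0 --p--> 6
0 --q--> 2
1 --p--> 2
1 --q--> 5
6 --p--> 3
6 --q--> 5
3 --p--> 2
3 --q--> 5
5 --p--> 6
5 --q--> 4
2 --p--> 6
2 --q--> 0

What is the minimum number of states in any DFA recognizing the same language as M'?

Reachable states from the start: {0,2,3,4,5,6}. Unreachable: {1} — drop them.
Start with accepting vs non-accepting: {2,5} | {0,3,4,6}.
On input p, block {0,3,4,6} splits into {0,4,6} and {3}.
Split {0,4,6} by δ(·,p) → {0,4} and {6}.
Split {0,4} by δ(·,p) → {0} and {4}.
Split {2,5} by δ(·,q) → {2} and {5}.
The partition is now stable with 6 blocks: {2} | {0} | {3} | {6} | {4} | {5}.

6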